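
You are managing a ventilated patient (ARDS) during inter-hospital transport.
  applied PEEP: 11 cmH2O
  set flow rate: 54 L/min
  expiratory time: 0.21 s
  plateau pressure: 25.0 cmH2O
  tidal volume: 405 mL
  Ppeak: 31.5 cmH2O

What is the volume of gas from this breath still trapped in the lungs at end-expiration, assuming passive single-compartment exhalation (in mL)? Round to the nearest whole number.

148

Flow: 54 L/min ÷ 60 = 0.9 L/s.
R = (PIP − Pplat)/V̇ = (31.5 − 25.0) / 0.9 = 6.5/0.9 = 7.222 cmH2O·s/L.
C = Vt/(Pplat − PEEP) = 405.0 / (25.0 − 11) = 405.0/14.0 = 28.929 mL/cmH2O.
τ = R × C = 7.222 × 0.02893 L/cmH2O = 0.2089 s.
Fraction remaining = e^(−Te/τ) = e^(−0.21/0.2089) = 0.3659.
Trapped volume = 405.0 × 0.3659 = 148.19 mL.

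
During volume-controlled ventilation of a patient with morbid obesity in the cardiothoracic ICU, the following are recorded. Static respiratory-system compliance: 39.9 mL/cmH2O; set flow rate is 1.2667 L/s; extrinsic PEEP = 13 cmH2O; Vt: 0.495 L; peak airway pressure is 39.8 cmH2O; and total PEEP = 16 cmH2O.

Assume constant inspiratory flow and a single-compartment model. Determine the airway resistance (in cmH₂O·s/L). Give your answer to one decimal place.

Total PEEP = 16 cmH2O (set 13 + intrinsic 3); this is the baseline alveolar pressure.
Equation of motion (constant flow): PIP = Vt/C + R·V̇ + PEEP.
R·V̇ = PIP − Vt/C − PEEP = 39.8 − 495/39.9 − 16 = 39.8 − 12.406 − 16 = 11.394 cmH2O.
R = 11.394 / 1.2667 = 8.995 cmH2O·s/L.

9.0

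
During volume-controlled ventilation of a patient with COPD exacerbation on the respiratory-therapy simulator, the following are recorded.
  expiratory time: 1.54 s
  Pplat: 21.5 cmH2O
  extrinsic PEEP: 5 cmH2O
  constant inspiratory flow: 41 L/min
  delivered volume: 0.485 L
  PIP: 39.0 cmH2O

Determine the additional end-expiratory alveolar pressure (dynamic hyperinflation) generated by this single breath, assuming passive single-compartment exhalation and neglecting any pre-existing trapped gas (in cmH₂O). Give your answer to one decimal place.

Flow: 41 L/min ÷ 60 = 0.6833 L/s.
R = (PIP − Pplat)/V̇ = (39.0 − 21.5) / 0.6833 = 17.5/0.6833 = 25.611 cmH2O·s/L.
C = Vt/(Pplat − PEEP) = 485.0 / (21.5 − 5) = 485.0/16.5 = 29.394 mL/cmH2O.
τ = R × C = 25.611 × 0.02939 L/cmH2O = 0.7527 s.
Fraction remaining = e^(−Te/τ) = e^(−1.54/0.7527) = 0.1293; trapped volume = 485.0 × 0.1293 = 62.711 mL.
Additional alveolar pressure from trapping ≈ V_trapped / C = 62.711 / 29.394 = 2.133 cmH2O.

2.1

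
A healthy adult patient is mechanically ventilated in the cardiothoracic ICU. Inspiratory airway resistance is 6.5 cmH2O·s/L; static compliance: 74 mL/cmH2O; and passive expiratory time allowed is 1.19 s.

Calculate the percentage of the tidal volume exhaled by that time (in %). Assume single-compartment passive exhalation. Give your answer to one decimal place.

τ = R × C = 6.5 × 74 mL/cmH2O = 6.5 × 0.074 L/cmH2O = 0.481 s.
Passive exhalation: V(t)/V₀ = e^(−t/τ) = e^(−1.19/0.481) = 0.08425.
Fraction exhaled = 1 − 0.08425 = 0.9158 → 91.58%.

91.6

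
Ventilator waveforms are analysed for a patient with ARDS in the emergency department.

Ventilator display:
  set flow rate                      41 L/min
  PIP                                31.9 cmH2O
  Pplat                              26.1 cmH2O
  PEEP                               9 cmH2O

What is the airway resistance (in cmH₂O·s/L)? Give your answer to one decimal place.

8.5

Flow: 41 L/min ÷ 60 = 0.6833 L/s.
Raw = (PIP − Pplat) / flow = (31.9 − 26.1) / 0.6833 = 5.8 / 0.6833 = 8.488 cmH2O·s/L.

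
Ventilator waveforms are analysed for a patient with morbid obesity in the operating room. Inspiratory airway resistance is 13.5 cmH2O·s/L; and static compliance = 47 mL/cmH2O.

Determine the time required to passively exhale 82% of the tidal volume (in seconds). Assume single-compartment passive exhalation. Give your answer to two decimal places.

τ = R × C = 13.5 × 47 mL/cmH2O = 13.5 × 0.047 L/cmH2O = 0.6345 s.
Exhaled fraction f = 1 − e^(−t/τ) → t = −τ·ln(1 − f) = −0.6345·ln(0.18) = 1.088 s.

1.09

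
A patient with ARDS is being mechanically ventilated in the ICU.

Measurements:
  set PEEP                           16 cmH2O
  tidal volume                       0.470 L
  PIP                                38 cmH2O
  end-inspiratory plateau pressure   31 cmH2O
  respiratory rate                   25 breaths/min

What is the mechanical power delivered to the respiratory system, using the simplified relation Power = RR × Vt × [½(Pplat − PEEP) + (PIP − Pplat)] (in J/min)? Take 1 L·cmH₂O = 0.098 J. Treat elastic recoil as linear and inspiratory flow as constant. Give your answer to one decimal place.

16.7

Per-breath work = Vt × [½(Pplat−PEEP) + (PIP−Pplat)] = 0.470 × [0.5×15.0 + 7.0] = 0.470 × 14.5 = 6.815 L·cmH2O.
Power = 25 × 6.815 = 170.38 L·cmH2O/min.
× 0.098 J/(L·cmH2O) → 16.697 J/min.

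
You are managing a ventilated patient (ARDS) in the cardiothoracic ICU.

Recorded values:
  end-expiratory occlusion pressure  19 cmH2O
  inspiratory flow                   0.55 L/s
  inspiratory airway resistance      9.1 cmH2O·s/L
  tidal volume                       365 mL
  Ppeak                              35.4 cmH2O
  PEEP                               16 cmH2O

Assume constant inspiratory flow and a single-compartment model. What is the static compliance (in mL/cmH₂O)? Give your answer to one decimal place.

Total PEEP = 19 cmH2O (set 16 + intrinsic 3); this is the baseline alveolar pressure.
Equation of motion (constant flow): PIP = Vt/C + R·V̇ + PEEP.
Vt/C = PIP − R·V̇ − PEEP = 35.4 − 9.1×0.55 − 19 = 35.4 − 5.005 − 19 = 11.395 cmH2O.
C = Vt / 11.395 = 365 / 11.395 = 32.032 mL/cmH2O.

32.0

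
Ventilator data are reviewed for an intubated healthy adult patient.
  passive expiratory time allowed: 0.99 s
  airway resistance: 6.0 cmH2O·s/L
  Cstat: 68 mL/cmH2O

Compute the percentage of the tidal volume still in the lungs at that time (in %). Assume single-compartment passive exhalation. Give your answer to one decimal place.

τ = R × C = 6.0 × 68 mL/cmH2O = 6.0 × 0.068 L/cmH2O = 0.408 s.
Passive exhalation: V(t)/V₀ = e^(−t/τ) = e^(−0.99/0.408) = 0.08835.
Fraction remaining = 0.08835 → 8.835%.

8.8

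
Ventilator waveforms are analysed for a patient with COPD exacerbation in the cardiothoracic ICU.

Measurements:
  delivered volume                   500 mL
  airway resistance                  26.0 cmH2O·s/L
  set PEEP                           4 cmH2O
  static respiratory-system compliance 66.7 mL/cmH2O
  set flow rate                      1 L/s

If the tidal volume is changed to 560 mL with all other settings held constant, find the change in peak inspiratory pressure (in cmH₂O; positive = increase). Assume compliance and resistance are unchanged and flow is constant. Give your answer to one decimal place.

0.9

PIP = Vt/C + R·V̇ + PEEP (constant-flow equation of motion).
Only the elastic term changes: ΔPIP = ΔVt / C = (560 − 500) / 66.7 = 0.8996 cmH2O.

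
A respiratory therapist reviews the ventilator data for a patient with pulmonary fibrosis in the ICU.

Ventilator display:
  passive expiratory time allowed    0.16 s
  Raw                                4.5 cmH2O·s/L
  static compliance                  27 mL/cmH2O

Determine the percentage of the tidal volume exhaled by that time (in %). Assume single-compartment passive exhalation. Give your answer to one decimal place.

τ = R × C = 4.5 × 27 mL/cmH2O = 4.5 × 0.027 L/cmH2O = 0.1215 s.
Passive exhalation: V(t)/V₀ = e^(−t/τ) = e^(−0.16/0.1215) = 0.268.
Fraction exhaled = 1 − 0.268 = 0.732 → 73.2%.

73.2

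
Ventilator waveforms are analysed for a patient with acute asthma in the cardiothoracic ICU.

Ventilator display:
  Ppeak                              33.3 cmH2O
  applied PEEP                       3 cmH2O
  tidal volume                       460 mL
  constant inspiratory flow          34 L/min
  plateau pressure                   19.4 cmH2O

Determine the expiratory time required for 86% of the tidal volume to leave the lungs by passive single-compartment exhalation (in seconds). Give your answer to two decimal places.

1.35

Flow: 34 L/min ÷ 60 = 0.5667 L/s.
R = (PIP − Pplat)/V̇ = (33.3 − 19.4) / 0.5667 = 13.9/0.5667 = 24.528 cmH2O·s/L.
C = Vt/(Pplat − PEEP) = 460.0 / (19.4 − 3) = 460.0/16.4 = 28.049 mL/cmH2O.
τ = R × C = 24.528 × 0.02805 L/cmH2O = 0.688 s.
t = −τ·ln(1 − 0.86) = −0.688·ln(0.14) = 1.353 s.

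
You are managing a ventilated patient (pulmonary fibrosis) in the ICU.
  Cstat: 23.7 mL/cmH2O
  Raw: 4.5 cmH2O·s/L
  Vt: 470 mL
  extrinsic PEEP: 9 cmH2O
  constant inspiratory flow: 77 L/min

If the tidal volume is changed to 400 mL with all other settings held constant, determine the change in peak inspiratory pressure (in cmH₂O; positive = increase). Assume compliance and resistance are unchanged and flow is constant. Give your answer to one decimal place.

PIP = Vt/C + R·V̇ + PEEP (constant-flow equation of motion).
Only the elastic term changes: ΔPIP = ΔVt / C = (400 − 470) / 23.7 = -2.954 cmH2O.

-3.0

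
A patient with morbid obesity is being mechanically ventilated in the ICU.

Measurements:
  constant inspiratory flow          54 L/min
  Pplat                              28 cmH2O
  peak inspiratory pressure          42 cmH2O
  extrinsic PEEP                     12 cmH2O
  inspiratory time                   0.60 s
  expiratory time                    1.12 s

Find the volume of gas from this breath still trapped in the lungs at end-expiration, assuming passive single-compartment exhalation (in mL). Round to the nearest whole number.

64

Flow: 54 L/min ÷ 60 = 0.9 L/s.
Vt = flow × Ti = 0.9 L/s × 0.60 s × 1000 mL/L = 540.0 mL.
R = (PIP − Pplat)/V̇ = (42 − 28) / 0.9 = 14.0/0.9 = 15.556 cmH2O·s/L.
C = Vt/(Pplat − PEEP) = 540.0 / (28 − 12) = 540.0/16.0 = 33.75 mL/cmH2O.
τ = R × C = 15.556 × 0.03375 L/cmH2O = 0.525 s.
Fraction remaining = e^(−Te/τ) = e^(−1.12/0.525) = 0.1184.
Trapped volume = 540.0 × 0.1184 = 63.936 mL.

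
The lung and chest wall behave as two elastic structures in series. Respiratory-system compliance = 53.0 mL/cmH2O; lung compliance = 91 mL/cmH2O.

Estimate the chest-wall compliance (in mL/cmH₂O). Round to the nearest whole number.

1/Ccw = 1/Crs − 1/CL.
1/Ccw = 1/53.0 − 1/91 = 0.007879.
Ccw = 126.92 mL/cmH2O.

127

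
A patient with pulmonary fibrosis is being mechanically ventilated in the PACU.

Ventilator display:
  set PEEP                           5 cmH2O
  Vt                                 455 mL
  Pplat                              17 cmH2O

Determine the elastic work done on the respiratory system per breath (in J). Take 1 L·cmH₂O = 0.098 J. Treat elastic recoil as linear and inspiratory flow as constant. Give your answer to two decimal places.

Elastic work ≈ ½ × (Pplat − PEEP) × Vt = 0.5 × (17 − 5) × 0.455 L = 0.5 × 12.0 × 0.455 = 2.73 L·cmH2O.
× 0.098 J/(L·cmH2O) → 0.2675 J.

0.27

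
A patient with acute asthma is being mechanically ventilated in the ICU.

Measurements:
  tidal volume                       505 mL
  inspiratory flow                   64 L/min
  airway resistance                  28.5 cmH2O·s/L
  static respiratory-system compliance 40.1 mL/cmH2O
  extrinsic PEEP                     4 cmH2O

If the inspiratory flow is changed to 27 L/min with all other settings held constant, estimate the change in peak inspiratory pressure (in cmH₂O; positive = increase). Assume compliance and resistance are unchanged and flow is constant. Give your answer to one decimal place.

Flow: 64 L/min ÷ 60 = 1.0667 L/s.
New flow: 27 L/min ÷ 60 = 0.45 L/s.
PIP = Vt/C + R·V̇ + PEEP (constant-flow equation of motion).
Only the resistive term changes: ΔPIP = R × ΔV̇ = 28.5 × (0.45 − 1.0667) = 28.5 × -0.6167 = -17.576 cmH2O.

-17.6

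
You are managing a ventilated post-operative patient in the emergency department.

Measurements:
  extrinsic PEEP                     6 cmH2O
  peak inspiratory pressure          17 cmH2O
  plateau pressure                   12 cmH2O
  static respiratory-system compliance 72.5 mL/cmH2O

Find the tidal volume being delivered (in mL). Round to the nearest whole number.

Vt = Cstat × (Pplat − PEEP) = 72.5 × (12 − 6) = 72.5 × 6.0 = 435.0 mL.

435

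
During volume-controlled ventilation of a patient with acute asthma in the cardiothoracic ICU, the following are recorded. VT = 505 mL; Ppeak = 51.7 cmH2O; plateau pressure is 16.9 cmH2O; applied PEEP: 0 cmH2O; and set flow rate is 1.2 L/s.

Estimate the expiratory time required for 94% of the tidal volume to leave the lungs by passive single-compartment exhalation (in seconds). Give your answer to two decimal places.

R = (PIP − Pplat)/V̇ = (51.7 − 16.9) / 1.2 = 34.8/1.2 = 29.0 cmH2O·s/L.
C = Vt/(Pplat − PEEP) = 505.0 / (16.9 − 0) = 505.0/16.9 = 29.882 mL/cmH2O.
τ = R × C = 29.0 × 0.02988 L/cmH2O = 0.8665 s.
t = −τ·ln(1 − 0.94) = −0.8665·ln(0.06) = 2.438 s.

2.44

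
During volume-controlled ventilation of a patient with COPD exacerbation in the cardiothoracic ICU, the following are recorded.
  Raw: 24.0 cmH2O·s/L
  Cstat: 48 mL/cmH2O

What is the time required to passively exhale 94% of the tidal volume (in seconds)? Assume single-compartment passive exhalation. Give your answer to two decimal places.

3.24

τ = R × C = 24.0 × 48 mL/cmH2O = 24.0 × 0.048 L/cmH2O = 1.152 s.
Exhaled fraction f = 1 − e^(−t/τ) → t = −τ·ln(1 − f) = −1.152·ln(0.06) = 3.241 s.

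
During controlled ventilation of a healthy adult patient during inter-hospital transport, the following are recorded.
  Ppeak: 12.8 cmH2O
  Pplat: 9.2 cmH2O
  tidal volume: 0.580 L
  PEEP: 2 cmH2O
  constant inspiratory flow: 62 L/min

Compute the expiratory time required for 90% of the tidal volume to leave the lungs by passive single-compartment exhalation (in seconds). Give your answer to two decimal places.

Flow: 62 L/min ÷ 60 = 1.0333 L/s.
R = (PIP − Pplat)/V̇ = (12.8 − 9.2) / 1.0333 = 3.6/1.0333 = 3.484 cmH2O·s/L.
C = Vt/(Pplat − PEEP) = 580.0 / (9.2 − 2) = 580.0/7.2 = 80.556 mL/cmH2O.
τ = R × C = 3.484 × 0.08056 L/cmH2O = 0.2807 s.
t = −τ·ln(1 − 0.90) = −0.2807·ln(0.1) = 0.6463 s.

0.65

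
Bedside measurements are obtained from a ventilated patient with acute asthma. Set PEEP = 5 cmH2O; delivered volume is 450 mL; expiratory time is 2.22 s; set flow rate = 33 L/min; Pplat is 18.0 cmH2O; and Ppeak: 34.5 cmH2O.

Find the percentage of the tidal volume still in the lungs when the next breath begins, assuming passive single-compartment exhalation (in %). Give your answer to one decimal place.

11.8

Flow: 33 L/min ÷ 60 = 0.55 L/s.
R = (PIP − Pplat)/V̇ = (34.5 − 18.0) / 0.55 = 16.5/0.55 = 30.0 cmH2O·s/L.
C = Vt/(Pplat − PEEP) = 450.0 / (18.0 − 5) = 450.0/13.0 = 34.615 mL/cmH2O.
τ = R × C = 30.0 × 0.03462 L/cmH2O = 1.039 s.
Fraction remaining at end-expiration = e^(−Te/τ) = e^(−2.22/1.039) = 0.118 → 11.8%.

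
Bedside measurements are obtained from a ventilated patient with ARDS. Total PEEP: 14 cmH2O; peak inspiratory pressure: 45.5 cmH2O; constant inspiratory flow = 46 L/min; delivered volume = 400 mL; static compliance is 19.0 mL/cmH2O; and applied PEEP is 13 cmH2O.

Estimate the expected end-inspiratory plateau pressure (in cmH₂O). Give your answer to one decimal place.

35.1

End-expiratory occlusion gives total PEEP = 14 cmH2O (intrinsic PEEP = 14 − 13 = 1). Use total PEEP for the elastic gradient.
Pplat = PEEPtotal + Vt / Cstat = 14 + 400 / 19.0 = 14 + 21.053 = 35.053 cmH2O.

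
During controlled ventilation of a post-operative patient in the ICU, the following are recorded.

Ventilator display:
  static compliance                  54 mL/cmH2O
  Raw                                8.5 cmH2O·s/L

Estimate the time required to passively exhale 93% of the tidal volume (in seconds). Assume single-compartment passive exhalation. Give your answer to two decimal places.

τ = R × C = 8.5 × 54 mL/cmH2O = 8.5 × 0.054 L/cmH2O = 0.459 s.
Exhaled fraction f = 1 − e^(−t/τ) → t = −τ·ln(1 − f) = −0.459·ln(0.07) = 1.221 s.

1.22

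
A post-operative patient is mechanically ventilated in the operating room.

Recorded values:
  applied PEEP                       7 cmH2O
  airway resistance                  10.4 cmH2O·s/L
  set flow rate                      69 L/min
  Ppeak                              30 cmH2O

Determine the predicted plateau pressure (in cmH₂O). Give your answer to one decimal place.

Flow: 69 L/min ÷ 60 = 1.15 L/s.
Pplat = PIP − Raw × flow = 30 − 10.4 × 1.15 = 30 − 11.96 = 18.04 cmH2O.

18.0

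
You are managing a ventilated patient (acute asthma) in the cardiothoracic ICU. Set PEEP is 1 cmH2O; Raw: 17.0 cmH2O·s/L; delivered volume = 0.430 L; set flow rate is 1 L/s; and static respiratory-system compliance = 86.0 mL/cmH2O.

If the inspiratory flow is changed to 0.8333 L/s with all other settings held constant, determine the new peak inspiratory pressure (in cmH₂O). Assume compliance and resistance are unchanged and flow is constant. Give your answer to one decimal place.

20.2

PIP = Vt/C + R·V̇ + PEEP (constant-flow equation of motion).
Only the resistive term changes: ΔPIP = R × ΔV̇ = 17.0 × (0.8333 − 1) = 17.0 × -0.1667 = -2.834 cmH2O.
Original PIP = 430/86.0 + 17.0×1 + 1 = 23.0 cmH2O; new PIP = 23.0 + (-2.834) = 20.166 cmH2O.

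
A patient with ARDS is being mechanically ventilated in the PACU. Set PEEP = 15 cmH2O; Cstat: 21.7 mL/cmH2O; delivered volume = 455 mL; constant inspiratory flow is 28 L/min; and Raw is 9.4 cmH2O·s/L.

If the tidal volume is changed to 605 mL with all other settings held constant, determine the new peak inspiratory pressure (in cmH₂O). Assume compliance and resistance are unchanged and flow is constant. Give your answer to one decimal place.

47.3

Flow: 28 L/min ÷ 60 = 0.4667 L/s.
PIP = Vt/C + R·V̇ + PEEP (constant-flow equation of motion).
Only the elastic term changes: ΔPIP = ΔVt / C = (605 − 455) / 21.7 = 6.912 cmH2O.
Original PIP = 455/21.7 + 9.4×0.4667 + 15 = 40.355 cmH2O; new PIP = 40.355 + (6.912) = 47.267 cmH2O.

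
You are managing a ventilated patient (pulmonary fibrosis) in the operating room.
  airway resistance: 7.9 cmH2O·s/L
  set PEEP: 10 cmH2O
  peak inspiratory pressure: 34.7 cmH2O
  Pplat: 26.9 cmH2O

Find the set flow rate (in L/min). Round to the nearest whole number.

flow = (PIP − Pplat) / Raw = (34.7 − 26.9) / 7.9 = 0.9873 L/s × 60 = 59.238 L/min.

59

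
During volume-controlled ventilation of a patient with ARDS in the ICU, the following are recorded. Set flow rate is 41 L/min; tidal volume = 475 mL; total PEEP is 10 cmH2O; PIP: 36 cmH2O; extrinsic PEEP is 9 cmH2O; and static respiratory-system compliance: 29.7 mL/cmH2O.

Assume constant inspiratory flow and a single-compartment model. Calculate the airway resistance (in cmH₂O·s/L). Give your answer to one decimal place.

Flow: 41 L/min ÷ 60 = 0.6833 L/s.
Total PEEP = 10 cmH2O (set 9 + intrinsic 1); this is the baseline alveolar pressure.
Equation of motion (constant flow): PIP = Vt/C + R·V̇ + PEEP.
R·V̇ = PIP − Vt/C − PEEP = 36 − 475/29.7 − 10 = 36 − 15.993 − 10 = 10.007 cmH2O.
R = 10.007 / 0.6833 = 14.645 cmH2O·s/L.

14.6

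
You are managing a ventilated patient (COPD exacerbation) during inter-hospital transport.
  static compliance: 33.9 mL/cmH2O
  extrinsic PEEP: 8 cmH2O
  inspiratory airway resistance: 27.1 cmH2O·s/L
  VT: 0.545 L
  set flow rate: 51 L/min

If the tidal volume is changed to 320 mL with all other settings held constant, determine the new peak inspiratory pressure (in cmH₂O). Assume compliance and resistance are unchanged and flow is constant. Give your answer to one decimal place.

Flow: 51 L/min ÷ 60 = 0.85 L/s.
PIP = Vt/C + R·V̇ + PEEP (constant-flow equation of motion).
Only the elastic term changes: ΔPIP = ΔVt / C = (320 − 545) / 33.9 = -6.637 cmH2O.
Original PIP = 545/33.9 + 27.1×0.85 + 8 = 47.112 cmH2O; new PIP = 47.112 + (-6.637) = 40.475 cmH2O.

40.5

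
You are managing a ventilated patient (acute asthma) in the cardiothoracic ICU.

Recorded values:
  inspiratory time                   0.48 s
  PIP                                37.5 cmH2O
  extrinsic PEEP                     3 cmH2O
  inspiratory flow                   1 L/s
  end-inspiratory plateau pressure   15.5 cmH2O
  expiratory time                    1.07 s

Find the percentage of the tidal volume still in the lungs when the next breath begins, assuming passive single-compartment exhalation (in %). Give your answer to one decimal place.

Vt = flow × Ti = 1 L/s × 0.48 s × 1000 mL/L = 480.0 mL.
R = (PIP − Pplat)/V̇ = (37.5 − 15.5) / 1 = 22.0/1 = 22.0 cmH2O·s/L.
C = Vt/(Pplat − PEEP) = 480.0 / (15.5 − 3) = 480.0/12.5 = 38.4 mL/cmH2O.
τ = R × C = 22.0 × 0.0384 L/cmH2O = 0.8448 s.
Fraction remaining at end-expiration = e^(−Te/τ) = e^(−1.07/0.8448) = 0.2818 → 28.18%.

28.2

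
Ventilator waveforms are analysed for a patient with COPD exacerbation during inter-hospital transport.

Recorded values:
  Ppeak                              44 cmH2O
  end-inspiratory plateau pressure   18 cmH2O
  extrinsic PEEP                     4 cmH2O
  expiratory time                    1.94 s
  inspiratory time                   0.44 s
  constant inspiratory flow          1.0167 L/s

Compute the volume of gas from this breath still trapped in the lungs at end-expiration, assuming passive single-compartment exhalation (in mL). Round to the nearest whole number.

42

Vt = flow × Ti = 1.0167 L/s × 0.44 s × 1000 mL/L = 447.35 mL.
R = (PIP − Pplat)/V̇ = (44 − 18) / 1.0167 = 26.0/1.0167 = 25.573 cmH2O·s/L.
C = Vt/(Pplat − PEEP) = 447.35 / (18 − 4) = 447.35/14.0 = 31.954 mL/cmH2O.
τ = R × C = 25.573 × 0.03195 L/cmH2O = 0.8171 s.
Fraction remaining = e^(−Te/τ) = e^(−1.94/0.8171) = 0.09308.
Trapped volume = 447.35 × 0.09308 = 41.639 mL.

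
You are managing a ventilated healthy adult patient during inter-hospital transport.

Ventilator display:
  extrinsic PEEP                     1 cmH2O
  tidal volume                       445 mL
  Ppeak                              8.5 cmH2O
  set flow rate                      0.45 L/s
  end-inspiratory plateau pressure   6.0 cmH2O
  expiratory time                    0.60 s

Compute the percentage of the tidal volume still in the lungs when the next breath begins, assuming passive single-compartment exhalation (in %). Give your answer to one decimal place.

R = (PIP − Pplat)/V̇ = (8.5 − 6.0) / 0.45 = 2.5/0.45 = 5.556 cmH2O·s/L.
C = Vt/(Pplat − PEEP) = 445.0 / (6.0 − 1) = 445.0/5.0 = 89.0 mL/cmH2O.
τ = R × C = 5.556 × 0.089 L/cmH2O = 0.4945 s.
Fraction remaining at end-expiration = e^(−Te/τ) = e^(−0.60/0.4945) = 0.2972 → 29.72%.

29.7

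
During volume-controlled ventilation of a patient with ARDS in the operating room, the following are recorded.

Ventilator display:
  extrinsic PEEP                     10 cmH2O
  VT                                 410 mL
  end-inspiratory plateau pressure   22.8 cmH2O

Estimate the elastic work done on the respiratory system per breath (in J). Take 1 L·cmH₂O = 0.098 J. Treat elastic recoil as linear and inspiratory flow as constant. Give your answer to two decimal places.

Elastic work ≈ ½ × (Pplat − PEEP) × Vt = 0.5 × (22.8 − 10) × 0.410 L = 0.5 × 12.8 × 0.410 = 2.624 L·cmH2O.
× 0.098 J/(L·cmH2O) → 0.2572 J.

0.26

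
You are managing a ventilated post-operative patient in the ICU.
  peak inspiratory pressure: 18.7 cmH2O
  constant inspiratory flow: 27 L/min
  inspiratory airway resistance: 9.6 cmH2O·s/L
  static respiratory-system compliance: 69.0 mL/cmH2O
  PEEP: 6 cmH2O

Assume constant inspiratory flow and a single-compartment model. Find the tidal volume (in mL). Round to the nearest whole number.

578

Flow: 27 L/min ÷ 60 = 0.45 L/s.
Equation of motion (constant flow): PIP = Vt/C + R·V̇ + PEEP.
Vt/C = PIP − R·V̇ − PEEP = 18.7 − 4.32 − 6 = 8.38 cmH2O.
Vt = C × 8.38 = 69.0 × 8.38 = 578.22 mL.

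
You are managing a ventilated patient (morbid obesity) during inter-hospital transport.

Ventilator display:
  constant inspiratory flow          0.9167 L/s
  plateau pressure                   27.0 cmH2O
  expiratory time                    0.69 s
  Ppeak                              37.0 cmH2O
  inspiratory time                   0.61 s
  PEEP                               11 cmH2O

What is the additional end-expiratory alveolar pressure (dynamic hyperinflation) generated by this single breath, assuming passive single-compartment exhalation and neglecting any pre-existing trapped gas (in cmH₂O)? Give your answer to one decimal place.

2.6

Vt = flow × Ti = 0.9167 L/s × 0.61 s × 1000 mL/L = 559.19 mL.
R = (PIP − Pplat)/V̇ = (37.0 − 27.0) / 0.9167 = 10.0/0.9167 = 10.909 cmH2O·s/L.
C = Vt/(Pplat − PEEP) = 559.19 / (27.0 − 11) = 559.19/16.0 = 34.949 mL/cmH2O.
τ = R × C = 10.909 × 0.03495 L/cmH2O = 0.3813 s.
Fraction remaining = e^(−Te/τ) = e^(−0.69/0.3813) = 0.1637; trapped volume = 559.19 × 0.1637 = 91.539 mL.
Additional alveolar pressure from trapping ≈ V_trapped / C = 91.539 / 34.949 = 2.619 cmH2O.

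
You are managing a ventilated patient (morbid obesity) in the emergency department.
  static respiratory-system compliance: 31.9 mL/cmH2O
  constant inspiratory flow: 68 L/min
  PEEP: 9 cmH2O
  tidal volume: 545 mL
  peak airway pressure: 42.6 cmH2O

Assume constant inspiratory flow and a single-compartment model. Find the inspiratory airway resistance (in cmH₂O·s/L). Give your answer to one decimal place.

Flow: 68 L/min ÷ 60 = 1.1333 L/s.
Equation of motion (constant flow): PIP = Vt/C + R·V̇ + PEEP.
R·V̇ = PIP − Vt/C − PEEP = 42.6 − 545/31.9 − 9 = 42.6 − 17.085 − 9 = 16.515 cmH2O.
R = 16.515 / 1.1333 = 14.572 cmH2O·s/L.

14.6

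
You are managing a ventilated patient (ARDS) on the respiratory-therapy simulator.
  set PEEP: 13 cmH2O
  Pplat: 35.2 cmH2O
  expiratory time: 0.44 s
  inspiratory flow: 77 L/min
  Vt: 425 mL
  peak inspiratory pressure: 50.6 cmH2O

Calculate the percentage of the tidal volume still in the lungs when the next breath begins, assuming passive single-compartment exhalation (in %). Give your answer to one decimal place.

Flow: 77 L/min ÷ 60 = 1.2833 L/s.
R = (PIP − Pplat)/V̇ = (50.6 − 35.2) / 1.2833 = 15.4/1.2833 = 12.0 cmH2O·s/L.
C = Vt/(Pplat − PEEP) = 425.0 / (35.2 − 13) = 425.0/22.2 = 19.144 mL/cmH2O.
τ = R × C = 12.0 × 0.01914 L/cmH2O = 0.2297 s.
Fraction remaining at end-expiration = e^(−Te/τ) = e^(−0.44/0.2297) = 0.1473 → 14.73%.

14.7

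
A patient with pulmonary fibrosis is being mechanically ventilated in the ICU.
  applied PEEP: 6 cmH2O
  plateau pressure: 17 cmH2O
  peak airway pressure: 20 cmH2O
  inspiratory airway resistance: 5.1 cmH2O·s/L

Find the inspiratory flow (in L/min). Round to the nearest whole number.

35

flow = (PIP − Pplat) / Raw = (20 − 17) / 5.1 = 0.5882 L/s × 60 = 35.292 L/min.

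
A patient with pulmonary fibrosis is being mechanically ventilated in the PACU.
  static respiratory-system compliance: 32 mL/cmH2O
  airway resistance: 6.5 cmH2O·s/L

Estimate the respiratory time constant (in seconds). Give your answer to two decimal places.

0.21

τ = R × C = 6.5 × 32 mL/cmH2O = 6.5 × 0.032 L/cmH2O = 0.208 s.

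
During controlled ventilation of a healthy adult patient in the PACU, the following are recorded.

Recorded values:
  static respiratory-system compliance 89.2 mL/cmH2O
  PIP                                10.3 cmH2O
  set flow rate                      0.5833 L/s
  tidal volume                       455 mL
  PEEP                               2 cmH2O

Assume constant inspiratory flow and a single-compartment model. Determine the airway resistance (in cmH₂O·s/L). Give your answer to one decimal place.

5.5

Equation of motion (constant flow): PIP = Vt/C + R·V̇ + PEEP.
R·V̇ = PIP − Vt/C − PEEP = 10.3 − 455/89.2 − 2 = 10.3 − 5.101 − 2 = 3.199 cmH2O.
R = 3.199 / 0.5833 = 5.484 cmH2O·s/L.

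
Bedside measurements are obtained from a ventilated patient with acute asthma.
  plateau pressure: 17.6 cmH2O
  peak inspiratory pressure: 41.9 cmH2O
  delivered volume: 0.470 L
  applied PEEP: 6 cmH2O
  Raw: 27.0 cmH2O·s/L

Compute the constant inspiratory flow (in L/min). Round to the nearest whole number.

54

flow = (PIP − Pplat) / Raw = (41.9 − 17.6) / 27.0 = 0.9 L/s × 60 = 54.0 L/min.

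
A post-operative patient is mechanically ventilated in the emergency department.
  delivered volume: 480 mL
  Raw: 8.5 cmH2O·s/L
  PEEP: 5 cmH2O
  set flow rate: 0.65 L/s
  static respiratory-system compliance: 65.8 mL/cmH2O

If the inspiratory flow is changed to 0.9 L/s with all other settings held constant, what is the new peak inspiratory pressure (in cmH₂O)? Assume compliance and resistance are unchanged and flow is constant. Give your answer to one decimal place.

19.9

PIP = Vt/C + R·V̇ + PEEP (constant-flow equation of motion).
Only the resistive term changes: ΔPIP = R × ΔV̇ = 8.5 × (0.9 − 0.65) = 8.5 × 0.25 = 2.125 cmH2O.
Original PIP = 480/65.8 + 8.5×0.65 + 5 = 17.82 cmH2O; new PIP = 17.82 + (2.125) = 19.945 cmH2O.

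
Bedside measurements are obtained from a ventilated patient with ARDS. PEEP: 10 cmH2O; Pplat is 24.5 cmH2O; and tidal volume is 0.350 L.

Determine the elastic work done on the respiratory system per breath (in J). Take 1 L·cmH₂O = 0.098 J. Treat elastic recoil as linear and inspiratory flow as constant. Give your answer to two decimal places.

Elastic work ≈ ½ × (Pplat − PEEP) × Vt = 0.5 × (24.5 − 10) × 0.350 L = 0.5 × 14.5 × 0.350 = 2.538 L·cmH2O.
× 0.098 J/(L·cmH2O) → 0.2487 J.

0.25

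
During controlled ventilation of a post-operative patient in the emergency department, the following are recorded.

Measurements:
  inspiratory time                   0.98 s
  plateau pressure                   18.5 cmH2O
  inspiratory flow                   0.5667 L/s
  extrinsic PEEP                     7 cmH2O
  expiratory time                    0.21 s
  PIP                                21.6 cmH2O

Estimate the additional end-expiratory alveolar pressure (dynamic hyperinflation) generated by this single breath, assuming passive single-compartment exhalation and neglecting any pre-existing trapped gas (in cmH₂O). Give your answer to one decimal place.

5.2

Vt = flow × Ti = 0.5667 L/s × 0.98 s × 1000 mL/L = 555.37 mL.
R = (PIP − Pplat)/V̇ = (21.6 − 18.5) / 0.5667 = 3.1/0.5667 = 5.47 cmH2O·s/L.
C = Vt/(Pplat − PEEP) = 555.37 / (18.5 − 7) = 555.37/11.5 = 48.293 mL/cmH2O.
τ = R × C = 5.47 × 0.04829 L/cmH2O = 0.2641 s.
Fraction remaining = e^(−Te/τ) = e^(−0.21/0.2641) = 0.4515; trapped volume = 555.37 × 0.4515 = 250.75 mL.
Additional alveolar pressure from trapping ≈ V_trapped / C = 250.75 / 48.293 = 5.192 cmH2O.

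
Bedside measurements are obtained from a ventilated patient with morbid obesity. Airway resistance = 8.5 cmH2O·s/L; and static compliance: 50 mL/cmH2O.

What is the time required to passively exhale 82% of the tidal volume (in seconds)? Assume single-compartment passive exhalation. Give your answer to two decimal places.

τ = R × C = 8.5 × 50 mL/cmH2O = 8.5 × 0.050 L/cmH2O = 0.425 s.
Exhaled fraction f = 1 − e^(−t/τ) → t = −τ·ln(1 − f) = −0.425·ln(0.18) = 0.7288 s.

0.73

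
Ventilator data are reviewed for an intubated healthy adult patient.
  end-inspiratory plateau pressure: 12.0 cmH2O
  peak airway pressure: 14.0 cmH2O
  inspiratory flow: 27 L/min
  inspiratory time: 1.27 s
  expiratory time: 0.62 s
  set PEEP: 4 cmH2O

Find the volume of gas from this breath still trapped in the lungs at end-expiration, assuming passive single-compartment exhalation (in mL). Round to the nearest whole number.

81

Flow: 27 L/min ÷ 60 = 0.45 L/s.
Vt = flow × Ti = 0.45 L/s × 1.27 s × 1000 mL/L = 571.5 mL.
R = (PIP − Pplat)/V̇ = (14.0 − 12.0) / 0.45 = 2.0/0.45 = 4.444 cmH2O·s/L.
C = Vt/(Pplat − PEEP) = 571.5 / (12.0 − 4) = 571.5/8.0 = 71.438 mL/cmH2O.
τ = R × C = 4.444 × 0.07144 L/cmH2O = 0.3175 s.
Fraction remaining = e^(−Te/τ) = e^(−0.62/0.3175) = 0.1419.
Trapped volume = 571.5 × 0.1419 = 81.096 mL.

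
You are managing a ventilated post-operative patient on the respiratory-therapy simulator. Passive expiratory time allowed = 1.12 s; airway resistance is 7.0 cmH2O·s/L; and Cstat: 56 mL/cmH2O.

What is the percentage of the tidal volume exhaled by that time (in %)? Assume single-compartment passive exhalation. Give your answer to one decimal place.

τ = R × C = 7.0 × 56 mL/cmH2O = 7.0 × 0.056 L/cmH2O = 0.392 s.
Passive exhalation: V(t)/V₀ = e^(−t/τ) = e^(−1.12/0.392) = 0.05743.
Fraction exhaled = 1 − 0.05743 = 0.9426 → 94.26%.

94.3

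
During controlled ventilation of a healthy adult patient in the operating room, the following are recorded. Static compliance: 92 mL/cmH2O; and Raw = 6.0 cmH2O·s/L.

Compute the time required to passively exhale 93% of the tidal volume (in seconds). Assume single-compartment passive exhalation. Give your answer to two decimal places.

τ = R × C = 6.0 × 92 mL/cmH2O = 6.0 × 0.092 L/cmH2O = 0.552 s.
Exhaled fraction f = 1 − e^(−t/τ) → t = −τ·ln(1 − f) = −0.552·ln(0.07) = 1.468 s.

1.47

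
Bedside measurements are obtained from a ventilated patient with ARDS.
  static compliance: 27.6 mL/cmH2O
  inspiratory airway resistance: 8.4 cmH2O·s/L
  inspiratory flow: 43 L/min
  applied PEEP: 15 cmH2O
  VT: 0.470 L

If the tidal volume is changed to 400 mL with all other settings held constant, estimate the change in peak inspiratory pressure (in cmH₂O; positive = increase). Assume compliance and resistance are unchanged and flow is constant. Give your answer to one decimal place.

PIP = Vt/C + R·V̇ + PEEP (constant-flow equation of motion).
Only the elastic term changes: ΔPIP = ΔVt / C = (400 − 470) / 27.6 = -2.536 cmH2O.

-2.5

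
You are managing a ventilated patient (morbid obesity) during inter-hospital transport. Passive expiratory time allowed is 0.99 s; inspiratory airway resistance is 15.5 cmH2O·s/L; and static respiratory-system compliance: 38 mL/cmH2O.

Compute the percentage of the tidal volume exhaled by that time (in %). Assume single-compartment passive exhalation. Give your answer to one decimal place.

81.4

τ = R × C = 15.5 × 38 mL/cmH2O = 15.5 × 0.038 L/cmH2O = 0.589 s.
Passive exhalation: V(t)/V₀ = e^(−t/τ) = e^(−0.99/0.589) = 0.1862.
Fraction exhaled = 1 − 0.1862 = 0.8138 → 81.38%.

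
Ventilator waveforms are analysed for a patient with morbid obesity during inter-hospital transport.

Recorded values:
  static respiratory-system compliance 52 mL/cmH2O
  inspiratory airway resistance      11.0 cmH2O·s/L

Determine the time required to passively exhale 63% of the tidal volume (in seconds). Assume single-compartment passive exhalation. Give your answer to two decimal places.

τ = R × C = 11.0 × 52 mL/cmH2O = 11.0 × 0.052 L/cmH2O = 0.572 s.
Exhaled fraction f = 1 − e^(−t/τ) → t = −τ·ln(1 − f) = −0.572·ln(0.37) = 0.5687 s.

0.57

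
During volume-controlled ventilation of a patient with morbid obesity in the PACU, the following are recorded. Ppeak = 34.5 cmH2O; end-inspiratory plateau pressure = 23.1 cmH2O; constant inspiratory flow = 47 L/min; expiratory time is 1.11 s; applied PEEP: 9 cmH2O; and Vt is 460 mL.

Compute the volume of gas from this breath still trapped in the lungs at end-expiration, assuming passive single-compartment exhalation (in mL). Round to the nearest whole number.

44

Flow: 47 L/min ÷ 60 = 0.7833 L/s.
R = (PIP − Pplat)/V̇ = (34.5 − 23.1) / 0.7833 = 11.4/0.7833 = 14.554 cmH2O·s/L.
C = Vt/(Pplat − PEEP) = 460.0 / (23.1 − 9) = 460.0/14.1 = 32.624 mL/cmH2O.
τ = R × C = 14.554 × 0.03262 L/cmH2O = 0.4748 s.
Fraction remaining = e^(−Te/τ) = e^(−1.11/0.4748) = 0.09654.
Trapped volume = 460.0 × 0.09654 = 44.408 mL.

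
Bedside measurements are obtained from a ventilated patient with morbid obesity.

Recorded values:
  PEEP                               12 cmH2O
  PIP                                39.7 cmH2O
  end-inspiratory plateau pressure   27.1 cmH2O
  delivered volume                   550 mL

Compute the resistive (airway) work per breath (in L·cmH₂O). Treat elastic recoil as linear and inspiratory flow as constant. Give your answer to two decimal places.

With constant inspiratory flow the resistive pressure is constant at PIP − Pplat = 39.7 − 27.1 = 12.6 cmH2O, so resistive work = 12.6 × 0.550 = 6.93 L·cmH2O.

6.93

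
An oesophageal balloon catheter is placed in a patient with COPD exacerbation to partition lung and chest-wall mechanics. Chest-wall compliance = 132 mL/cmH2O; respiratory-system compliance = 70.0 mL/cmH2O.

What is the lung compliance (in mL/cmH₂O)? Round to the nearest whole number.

149

1/CL = 1/Crs − 1/Ccw.
1/CL = 1/70.0 − 1/132 = 0.00671.
CL = 149.03 mL/cmH2O.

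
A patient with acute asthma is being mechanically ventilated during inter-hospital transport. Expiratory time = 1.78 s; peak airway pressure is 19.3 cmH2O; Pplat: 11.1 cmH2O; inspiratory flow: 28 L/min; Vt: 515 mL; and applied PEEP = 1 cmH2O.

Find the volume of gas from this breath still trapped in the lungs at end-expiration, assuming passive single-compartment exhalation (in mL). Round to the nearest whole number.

71

Flow: 28 L/min ÷ 60 = 0.4667 L/s.
R = (PIP − Pplat)/V̇ = (19.3 − 11.1) / 0.4667 = 8.2/0.4667 = 17.57 cmH2O·s/L.
C = Vt/(Pplat − PEEP) = 515.0 / (11.1 − 1) = 515.0/10.1 = 50.99 mL/cmH2O.
τ = R × C = 17.57 × 0.05099 L/cmH2O = 0.8959 s.
Fraction remaining = e^(−Te/τ) = e^(−1.78/0.8959) = 0.1371.
Trapped volume = 515.0 × 0.1371 = 70.607 mL.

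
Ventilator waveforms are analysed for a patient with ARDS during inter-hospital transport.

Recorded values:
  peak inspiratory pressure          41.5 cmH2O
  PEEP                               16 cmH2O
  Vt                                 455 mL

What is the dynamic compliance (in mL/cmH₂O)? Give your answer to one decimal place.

Dynamic compliance = Vt / (PIP − PEEP) = 455 / (41.5 − 16) = 455 / 25.5 = 17.843 mL/cmH2O.

17.8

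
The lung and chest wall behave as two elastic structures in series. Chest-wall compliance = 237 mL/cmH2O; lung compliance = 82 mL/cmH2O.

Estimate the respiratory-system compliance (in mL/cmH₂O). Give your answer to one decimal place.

60.9

Lung and chest wall are elastances in series: 1/Crs = 1/CL + 1/Ccw.
1/Crs = 1/82 + 1/237 = 0.01641.
Crs = 60.938 mL/cmH2O.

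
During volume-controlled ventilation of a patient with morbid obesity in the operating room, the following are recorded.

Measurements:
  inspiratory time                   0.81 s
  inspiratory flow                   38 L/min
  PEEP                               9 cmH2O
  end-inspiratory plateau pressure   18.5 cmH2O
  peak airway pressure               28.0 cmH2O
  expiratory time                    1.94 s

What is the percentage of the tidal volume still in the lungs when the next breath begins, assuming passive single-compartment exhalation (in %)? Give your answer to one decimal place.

9.1

Flow: 38 L/min ÷ 60 = 0.6333 L/s.
Vt = flow × Ti = 0.6333 L/s × 0.81 s × 1000 mL/L = 512.97 mL.
R = (PIP − Pplat)/V̇ = (28.0 − 18.5) / 0.6333 = 9.5/0.6333 = 15.001 cmH2O·s/L.
C = Vt/(Pplat − PEEP) = 512.97 / (18.5 − 9) = 512.97/9.5 = 53.997 mL/cmH2O.
τ = R × C = 15.001 × 0.054 L/cmH2O = 0.8101 s.
Fraction remaining at end-expiration = e^(−Te/τ) = e^(−1.94/0.8101) = 0.09119 → 9.119%.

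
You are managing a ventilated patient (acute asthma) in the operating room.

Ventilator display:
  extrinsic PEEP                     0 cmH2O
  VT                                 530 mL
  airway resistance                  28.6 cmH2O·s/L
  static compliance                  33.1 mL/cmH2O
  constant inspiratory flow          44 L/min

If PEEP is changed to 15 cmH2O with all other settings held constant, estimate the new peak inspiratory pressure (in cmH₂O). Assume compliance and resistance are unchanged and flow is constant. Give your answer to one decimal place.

Flow: 44 L/min ÷ 60 = 0.7333 L/s.
PIP = Vt/C + R·V̇ + PEEP (constant-flow equation of motion).
Only the baseline term changes: ΔPIP = ΔPEEP = 15 − 0 = 15.0 cmH2O.
Original PIP = 530/33.1 + 28.6×0.7333 + 0 = 36.984 cmH2O; new PIP = 36.984 + (15.0) = 51.984 cmH2O.

52.0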